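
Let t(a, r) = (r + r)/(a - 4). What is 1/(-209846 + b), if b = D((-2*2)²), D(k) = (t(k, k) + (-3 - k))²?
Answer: -9/1886213 ≈ -4.7715e-6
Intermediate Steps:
t(a, r) = 2*r/(-4 + a) (t(a, r) = (2*r)/(-4 + a) = 2*r/(-4 + a))
D(k) = (-3 - k + 2*k/(-4 + k))² (D(k) = (2*k/(-4 + k) + (-3 - k))² = (-3 - k + 2*k/(-4 + k))²)
b = 2401/9 (b = (-12 + ((-2*2)²)² - 3*(-2*2)²)²/(-4 + (-2*2)²)² = (-12 + ((-4)²)² - 3*(-4)²)²/(-4 + (-4)²)² = (-12 + 16² - 3*16)²/(-4 + 16)² = (-12 + 256 - 48)²/12² = (1/144)*196² = (1/144)*38416 = 2401/9 ≈ 266.78)
1/(-209846 + b) = 1/(-209846 + 2401/9) = 1/(-1886213/9) = -9/1886213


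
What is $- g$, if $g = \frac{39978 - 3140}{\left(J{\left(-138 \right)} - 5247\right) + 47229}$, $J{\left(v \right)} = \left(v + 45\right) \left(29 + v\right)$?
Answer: $- \frac{36838}{52119} \approx -0.70681$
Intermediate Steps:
$J{\left(v \right)} = \left(29 + v\right) \left(45 + v\right)$ ($J{\left(v \right)} = \left(45 + v\right) \left(29 + v\right) = \left(29 + v\right) \left(45 + v\right)$)
$g = \frac{36838}{52119}$ ($g = \frac{39978 - 3140}{\left(\left(1305 + \left(-138\right)^{2} + 74 \left(-138\right)\right) - 5247\right) + 47229} = \frac{36838}{\left(\left(1305 + 19044 - 10212\right) - 5247\right) + 47229} = \frac{36838}{\left(10137 - 5247\right) + 47229} = \frac{36838}{4890 + 47229} = \frac{36838}{52119} \approx 0.70681$)
$- g = \left(-1\right) \frac{36838}{52119} = - \frac{36838}{52119}$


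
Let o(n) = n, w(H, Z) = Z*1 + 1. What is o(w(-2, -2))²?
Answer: 1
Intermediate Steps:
w(H, Z) = 1 + Z (w(H, Z) = Z + 1 = 1 + Z)
o(w(-2, -2))² = (1 - 2)² = (-1)² = 1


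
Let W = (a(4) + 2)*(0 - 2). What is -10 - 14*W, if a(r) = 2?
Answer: 102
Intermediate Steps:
W = -8 (W = (2 + 2)*(0 - 2) = 4*(-2) = -8)
-10 - 14*W = -10 - 14*(-8) = -10 + 112 = 102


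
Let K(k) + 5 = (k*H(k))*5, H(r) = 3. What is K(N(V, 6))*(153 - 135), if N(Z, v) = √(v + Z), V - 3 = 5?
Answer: -90 + 270*√14 ≈ 920.25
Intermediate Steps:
V = 8 (V = 3 + 5 = 8)
N(Z, v) = √(Z + v)
K(k) = -5 + 15*k (K(k) = -5 + (k*3)*5 = -5 + (3*k)*5 = -5 + 15*k)
K(N(V, 6))*(153 - 135) = (-5 + 15*√(8 + 6))*(153 - 135) = (-5 + 15*√14)*18 = -90 + 270*√14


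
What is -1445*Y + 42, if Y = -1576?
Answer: 2277362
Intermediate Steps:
-1445*Y + 42 = -1445*(-1576) + 42 = 2277320 + 42 = 2277362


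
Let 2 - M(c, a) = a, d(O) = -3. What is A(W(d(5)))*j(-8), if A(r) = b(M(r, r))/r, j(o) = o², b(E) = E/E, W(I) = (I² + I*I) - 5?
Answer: 64/13 ≈ 4.9231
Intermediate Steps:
M(c, a) = 2 - a
W(I) = -5 + 2*I² (W(I) = (I² + I²) - 5 = 2*I² - 5 = -5 + 2*I²)
b(E) = 1
A(r) = 1/r
A(W(d(5)))*j(-8) = (-8)²/(-5 + 2*(-3)²) = 64/(-5 + 2*9) = 64/(-5 + 18) = 64/13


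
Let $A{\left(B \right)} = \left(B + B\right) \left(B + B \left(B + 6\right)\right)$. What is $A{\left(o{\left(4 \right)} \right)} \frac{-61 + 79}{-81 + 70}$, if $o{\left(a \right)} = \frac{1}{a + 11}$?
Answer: $- \frac{424}{4125} \approx -0.10279$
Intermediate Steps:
$o{\left(a \right)} = \frac{1}{11 + a}$
$A{\left(B \right)} = 2 B \left(B + B \left(6 + B\right)\right)$
$A{\left(o{\left(4 \right)} \right)} \frac{-61 + 79}{-81 + 70} = 2 \left(\frac{1}{11 + 4}\right)^{2} \left(7 + \frac{1}{11 + 4}\right) \frac{-61 + 79}{-81 + 70} = 2 \left(\frac{1}{15}\right)^{2} \left(7 + \frac{1}{15}\right) \frac{18}{-11} = \frac{2 \left(7 + \frac{1}{15}\right)}{225} \cdot 18 \left(- \frac{1}{11}\right) = 2 \cdot \frac{1}{225} \cdot \frac{106}{15} \left(- \frac{18}{11}\right) = \frac{212}{3375} \left(- \frac{18}{11}\right) = - \frac{424}{4125}$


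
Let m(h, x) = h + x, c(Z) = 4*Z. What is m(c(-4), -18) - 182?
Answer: -216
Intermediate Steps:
m(c(-4), -18) - 182 = (4*(-4) - 18) - 182 = (-16 - 18) - 182 = -34 - 182 = -216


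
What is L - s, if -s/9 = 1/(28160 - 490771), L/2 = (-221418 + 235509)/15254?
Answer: 6518582958/3528334097 ≈ 1.8475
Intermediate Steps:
L = 14091/7627 (L = 2*((-221418 + 235509)/15254) = 2*(14091*(1/15254)) = 2*(14091/15254) = 14091/7627 ≈ 1.8475)
s = 9/462611 (s = -9/(28160 - 490771) = -9/(-462611) = -9*(-1/462611) = 9/462611 ≈ 1.9455e-5)
L - s = 14091/7627 - 1*9/462611 = 14091/7627 - 9/462611 = 6518582958/3528334097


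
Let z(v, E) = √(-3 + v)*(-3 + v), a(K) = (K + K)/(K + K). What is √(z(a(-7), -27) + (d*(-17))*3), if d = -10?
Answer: √(510 - 2*I*√2) ≈ 22.583 - 0.06262*I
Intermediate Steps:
a(K) = 1 (a(K) = (2*K)/((2*K)) = (2*K)*(1/(2*K)) = 1)
z(v, E) = (-3 + v)^(3/2)
√(z(a(-7), -27) + (d*(-17))*3) = √((-3 + 1)^(3/2) - 10*(-17)*3) = √((-2)^(3/2) + 170*3) = √(-2*I*√2 + 510) = √(510 - 2*I*√2)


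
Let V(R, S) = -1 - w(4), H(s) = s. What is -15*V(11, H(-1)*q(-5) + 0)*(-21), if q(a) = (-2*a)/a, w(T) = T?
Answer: -1575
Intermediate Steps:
q(a) = -2
V(R, S) = -5 (V(R, S) = -1 - 1*4 = -1 - 4 = -5)
-15*V(11, H(-1)*q(-5) + 0)*(-21) = -15*(-5)*(-21) = 75*(-21) = -1575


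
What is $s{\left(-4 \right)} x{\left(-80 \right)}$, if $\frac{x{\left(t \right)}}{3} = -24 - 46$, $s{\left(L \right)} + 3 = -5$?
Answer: $1680$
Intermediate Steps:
$s{\left(L \right)} = -8$ ($s{\left(L \right)} = -3 - 5 = -8$)
$x{\left(t \right)} = -210$ ($x{\left(t \right)} = 3 \left(-24 - 46\right) = 3 \left(-70\right) = -210$)
$s{\left(-4 \right)} x{\left(-80 \right)} = \left(-8\right) \left(-210\right) = 1680$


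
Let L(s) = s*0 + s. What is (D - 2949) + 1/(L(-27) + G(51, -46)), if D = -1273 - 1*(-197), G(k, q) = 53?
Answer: -104649/26 ≈ -4025.0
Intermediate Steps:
L(s) = s (L(s) = 0 + s = s)
D = -1076 (D = -1273 + 197 = -1076)
(D - 2949) + 1/(L(-27) + G(51, -46)) = (-1076 - 2949) + 1/(-27 + 53) = -4025 + 1/26 = -104649/26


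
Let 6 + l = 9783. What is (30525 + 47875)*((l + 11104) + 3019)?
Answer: 1873760000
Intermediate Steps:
l = 9777 (l = -6 + 9783 = 9777)
(30525 + 47875)*((l + 11104) + 3019) = (30525 + 47875)*((9777 + 11104) + 3019) = 78400*(20881 + 3019) = 78400*23900 = 1873760000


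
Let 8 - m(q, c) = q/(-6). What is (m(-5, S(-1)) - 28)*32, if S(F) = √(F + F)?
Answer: -2000/3 ≈ -666.67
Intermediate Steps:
S(F) = √2*√F (S(F) = √(2*F) = √2*√F)
m(q, c) = 8 + q/6 (m(q, c) = 8 - q/(-6) = 8 - q*(-1)/6 = 8 - (-1)*q/6 = 8 + q/6)
(m(-5, S(-1)) - 28)*32 = ((8 + (⅙)*(-5)) - 28)*32 = ((8 - ⅚) - 28)*32 = (43/6 - 28)*32 = -125/6*32 = -2000/3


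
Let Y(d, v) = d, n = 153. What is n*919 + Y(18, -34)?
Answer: 140625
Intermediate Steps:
n*919 + Y(18, -34) = 153*919 + 18 = 140607 + 18 = 140625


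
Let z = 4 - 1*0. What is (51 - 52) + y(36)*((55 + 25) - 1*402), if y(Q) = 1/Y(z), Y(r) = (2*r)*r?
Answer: -177/16 ≈ -11.063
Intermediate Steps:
z = 4 (z = 4 + 0 = 4)
Y(r) = 2*r²
y(Q) = 1/32 (y(Q) = 1/(2*4²) = 1/(2*16) = 1/32)
(51 - 52) + y(36)*((55 + 25) - 1*402) = (51 - 52) + ((55 + 25) - 1*402)/32 = -1 + (80 - 402)/32 = -1 + (1/32)*(-322) = -1 - 161/16 = -177/16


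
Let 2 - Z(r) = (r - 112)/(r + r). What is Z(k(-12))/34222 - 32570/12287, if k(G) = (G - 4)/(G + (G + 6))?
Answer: -2227636057/840971428 ≈ -2.6489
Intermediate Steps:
k(G) = (-4 + G)/(6 + 2*G) (k(G) = (-4 + G)/(G + (6 + G)) = (-4 + G)/(6 + 2*G))
Z(r) = 2 - (-112 + r)/(2*r) (Z(r) = 2 - (r - 112)/(r + r) = 2 - (-112 + r)/(2*r))
Z(k(-12))/34222 - 32570/12287 = (3/2 + 56/(((-4 - 12)/(2*(3 - 12)))))/34222 - 32570/12287 = (3/2 + 56/(((½)*(-16)/(-9))))*(1/34222) - 32570*1/12287 = (3/2 + 56/(((½)*(-⅑)*(-16))))*(1/34222) - 32570/12287 = (3/2 + 56/(8/9))*(1/34222) - 32570/12287 = (3/2 + 56*(9/8))*(1/34222) - 32570/12287 = (3/2 + 63)*(1/34222) - 32570/12287 = (129/2)*(1/34222) - 32570/12287 = 129/68444 - 32570/12287 = -2227636057/840971428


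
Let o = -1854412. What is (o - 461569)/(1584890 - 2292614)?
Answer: 2315981/707724 ≈ 3.2724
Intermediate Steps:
(o - 461569)/(1584890 - 2292614) = (-1854412 - 461569)/(1584890 - 2292614) = -2315981/(-707724) = -2315981*(-1/707724) = 2315981/707724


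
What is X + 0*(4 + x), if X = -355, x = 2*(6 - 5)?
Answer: -355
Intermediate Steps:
x = 2 (x = 2*1 = 2)
X + 0*(4 + x) = -355 + 0*(4 + 2) = -355 + 0*6 = -355 + 0 = -355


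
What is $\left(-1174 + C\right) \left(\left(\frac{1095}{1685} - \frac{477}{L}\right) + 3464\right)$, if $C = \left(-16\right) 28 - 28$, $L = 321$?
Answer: $- \frac{206049072900}{36059} \approx -5.7142 \cdot 10^{6}$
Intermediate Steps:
$C = -476$ ($C = -448 - 28 = -476$)
$\left(-1174 + C\right) \left(\left(\frac{1095}{1685} - \frac{477}{L}\right) + 3464\right) = \left(-1174 - 476\right) \left(\left(\frac{1095}{1685} - \frac{477}{321}\right) + 3464\right) = - 1650 \left(\left(1095 \cdot \frac{1}{1685} - \frac{159}{107}\right) + 3464\right) = - 1650 \left(\left(\frac{219}{337} - \frac{159}{107}\right) + 3464\right) = - 1650 \left(- \frac{30150}{36059} + 3464\right) = \left(-1650\right) \frac{124878226}{36059} = - \frac{206049072900}{36059}$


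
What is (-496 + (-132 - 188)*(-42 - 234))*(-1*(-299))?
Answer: 26259376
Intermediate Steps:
(-496 + (-132 - 188)*(-42 - 234))*(-1*(-299)) = (-496 - 320*(-276))*299 = (-496 + 88320)*299 = 87824*299 = 26259376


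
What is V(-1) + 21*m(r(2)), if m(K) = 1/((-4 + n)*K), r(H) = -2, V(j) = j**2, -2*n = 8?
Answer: 37/16 ≈ 2.3125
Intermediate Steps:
n = -4 (n = -1/2*8 = -4)
m(K) = -1/(8*K) (m(K) = 1/((-4 - 4)*K) = 1/((-8)*K) = -1/(8*K))
V(-1) + 21*m(r(2)) = (-1)**2 + 21*(-1/8/(-2)) = 1 + 21*(-1/8*(-1/2)) = 1 + 21*(1/16) = 1 + 21/16 = 37/16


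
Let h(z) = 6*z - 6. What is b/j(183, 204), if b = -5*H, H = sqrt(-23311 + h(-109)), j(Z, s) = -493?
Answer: 5*I*sqrt(23971)/493 ≈ 1.5702*I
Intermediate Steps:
h(z) = -6 + 6*z
H = I*sqrt(23971) (H = sqrt(-23311 + (-6 + 6*(-109))) = sqrt(-23311 + (-6 - 654)) = sqrt(-23311 - 660) = sqrt(-23971) = I*sqrt(23971) ≈ 154.83*I)
b = -5*I*sqrt(23971) ≈ -774.13*I
b/j(183, 204) = -5*I*sqrt(23971)/(-493) = -5*I*sqrt(23971)*(-1/493) = 5*I*sqrt(23971)/493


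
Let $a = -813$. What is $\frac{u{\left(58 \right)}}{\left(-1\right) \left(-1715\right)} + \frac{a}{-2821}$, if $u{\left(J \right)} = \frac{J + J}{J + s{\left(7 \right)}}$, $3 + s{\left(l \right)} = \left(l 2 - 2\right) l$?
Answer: $\frac{27733463}{96069155} \approx 0.28868$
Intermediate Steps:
$s{\left(l \right)} = -3 + l \left(-2 + 2 l\right)$ ($s{\left(l \right)} = -3 + \left(l 2 - 2\right) l = -3 + \left(2 l - 2\right) l = -3 + \left(-2 + 2 l\right) l = -3 + l \left(-2 + 2 l\right)$)
$u{\left(J \right)} = \frac{2 J}{81 + J}$ ($u{\left(J \right)} = \frac{J + J}{J - \left(17 - 98\right)} = \frac{2 J}{J - -81} = \frac{2 J}{J + 81} = \frac{2 J}{81 + J}$)
$\frac{u{\left(58 \right)}}{\left(-1\right) \left(-1715\right)} + \frac{a}{-2821} = \frac{2 \cdot 58 \frac{1}{81 + 58}}{\left(-1\right) \left(-1715\right)} - \frac{813}{-2821} = \frac{2 \cdot 58 \cdot \frac{1}{139}}{1715} - - \frac{813}{2821} = 2 \cdot 58 \cdot \frac{1}{139} \cdot \frac{1}{1715} + \frac{813}{2821} = \frac{116}{139} \cdot \frac{1}{1715} + \frac{813}{2821} = \frac{116}{238385} + \frac{813}{2821} = \frac{27733463}{96069155}$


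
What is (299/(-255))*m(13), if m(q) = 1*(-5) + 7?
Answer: -598/255 ≈ -2.3451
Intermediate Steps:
m(q) = 2 (m(q) = -5 + 7 = 2)
(299/(-255))*m(13) = (299/(-255))*2 = (299*(-1/255))*2 = -299/255*2 = -598/255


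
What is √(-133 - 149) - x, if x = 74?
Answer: -74 + I*√282 ≈ -74.0 + 16.793*I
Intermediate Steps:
√(-133 - 149) - x = √(-133 - 149) - 1*74 = √(-282) - 74 = I*√282 - 74 = -74 + I*√282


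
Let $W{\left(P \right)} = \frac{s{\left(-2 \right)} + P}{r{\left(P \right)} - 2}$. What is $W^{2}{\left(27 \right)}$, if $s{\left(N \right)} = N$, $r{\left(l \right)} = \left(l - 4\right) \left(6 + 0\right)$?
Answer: $\frac{625}{18496} \approx 0.033791$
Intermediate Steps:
$r{\left(l \right)} = -24 + 6 l$ ($r{\left(l \right)} = \left(-4 + l\right) 6 = -24 + 6 l$)
$W{\left(P \right)} = \frac{-2 + P}{-26 + 6 P}$ ($W{\left(P \right)} = \frac{-2 + P}{\left(-24 + 6 P\right) - 2} = \frac{-2 + P}{-26 + 6 P}$)
$W^{2}{\left(27 \right)} = \left(\frac{-2 + 27}{2 \left(-13 + 3 \cdot 27\right)}\right)^{2} = \left(\frac{1}{2} \frac{1}{-13 + 81} \cdot 25\right)^{2} = \left(\frac{1}{2} \cdot \frac{1}{68} \cdot 25\right)^{2} = \left(\frac{25}{136}\right)^{2} = \frac{625}{18496}$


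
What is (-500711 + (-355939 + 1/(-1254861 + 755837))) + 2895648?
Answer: 1017508937951/499024 ≈ 2.0390e+6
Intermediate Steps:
(-500711 + (-355939 + 1/(-1254861 + 755837))) + 2895648 = (-500711 + (-355939 + 1/(-499024))) + 2895648 = (-500711 + (-355939 - 1/499024)) + 2895648 = (-500711 - 177622103537/499024) + 2895648 = -427488909601/499024 + 2895648 = 1017508937951/499024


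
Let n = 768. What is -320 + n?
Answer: 448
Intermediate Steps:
-320 + n = -320 + 768 = 448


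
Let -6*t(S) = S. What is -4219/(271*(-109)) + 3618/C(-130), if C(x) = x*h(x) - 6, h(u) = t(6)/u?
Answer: -106842569/206773 ≈ -516.71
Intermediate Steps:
t(S) = -S/6
h(u) = -1/u (h(u) = (-⅙*6)/u = -1/u)
C(x) = -7 (C(x) = x*(-1/x) - 6 = -1 - 6 = -7)
-4219/(271*(-109)) + 3618/C(-130) = -4219/(271*(-109)) + 3618/(-7) = -4219/(-29539) + 3618*(-⅐) = -4219*(-1/29539) - 3618/7 = 4219/29539 - 3618/7 = -106842569/206773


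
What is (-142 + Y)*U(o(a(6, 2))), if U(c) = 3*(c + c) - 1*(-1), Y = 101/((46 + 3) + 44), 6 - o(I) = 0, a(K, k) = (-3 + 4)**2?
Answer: -484885/93 ≈ -5213.8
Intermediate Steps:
a(K, k) = 1 (a(K, k) = 1**2 = 1)
o(I) = 6 (o(I) = 6 - 1*0 = 6 + 0 = 6)
Y = 101/93 (Y = 101/(49 + 44) = 101/93 ≈ 1.0860)
U(c) = 1 + 6*c (U(c) = 3*(2*c) + 1 = 6*c + 1 = 1 + 6*c)
(-142 + Y)*U(o(a(6, 2))) = (-142 + 101/93)*(1 + 6*6) = -13105*(1 + 36)/93 = -13105/93*37 = -484885/93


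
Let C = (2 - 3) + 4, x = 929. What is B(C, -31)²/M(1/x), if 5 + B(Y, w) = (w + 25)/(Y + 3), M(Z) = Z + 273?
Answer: 16722/126809 ≈ 0.13187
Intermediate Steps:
M(Z) = 273 + Z
C = 3 (C = -1 + 4 = 3)
B(Y, w) = -5 + (25 + w)/(3 + Y) (B(Y, w) = -5 + (w + 25)/(Y + 3) = -5 + (25 + w)/(3 + Y))
B(C, -31)²/M(1/x) = ((10 - 31 - 5*3)/(3 + 3))²/(273 + 1/929) = ((10 - 31 - 15)/6)²/(273 + 1/929) = ((⅙)*(-36))²/(253618/929) = (-6)²*(929/253618) = 36*(929/253618) = 16722/126809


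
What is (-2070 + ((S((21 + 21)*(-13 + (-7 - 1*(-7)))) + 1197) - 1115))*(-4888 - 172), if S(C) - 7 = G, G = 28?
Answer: 9882180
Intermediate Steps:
S(C) = 35 (S(C) = 7 + 28 = 35)
(-2070 + ((S((21 + 21)*(-13 + (-7 - 1*(-7)))) + 1197) - 1115))*(-4888 - 172) = (-2070 + ((35 + 1197) - 1115))*(-4888 - 172) = (-2070 + (1232 - 1115))*(-5060) = (-2070 + 117)*(-5060) = -1953*(-5060) = 9882180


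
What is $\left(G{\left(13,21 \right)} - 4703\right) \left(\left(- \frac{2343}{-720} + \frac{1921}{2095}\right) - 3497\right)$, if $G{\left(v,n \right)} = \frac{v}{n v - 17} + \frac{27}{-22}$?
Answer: $\frac{4652847652314953}{283176960} \approx 1.6431 \cdot 10^{7}$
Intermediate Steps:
$G{\left(v,n \right)} = - \frac{27}{22} + \frac{v}{-17 + n v}$ ($G{\left(v,n \right)} = \frac{v}{-17 + n v} + 27 \left(- \frac{1}{22}\right) = \frac{v}{-17 + n v} - \frac{27}{22} = - \frac{27}{22} + \frac{v}{-17 + n v}$)
$\left(G{\left(13,21 \right)} - 4703\right) \left(\left(- \frac{2343}{-720} + \frac{1921}{2095}\right) - 3497\right) = \left(\frac{459 + 22 \cdot 13 - 567 \cdot 13}{22 \left(-17 + 21 \cdot 13\right)} - 4703\right) \left(\left(- \frac{2343}{-720} + \frac{1921}{2095}\right) - 3497\right) = \left(\frac{459 + 286 - 7371}{22 \left(-17 + 273\right)} - 4703\right) \left(\left(\left(-2343\right) \left(- \frac{1}{720}\right) + 1921 \cdot \frac{1}{2095}\right) - 3497\right) = \left(\frac{1}{22} \cdot \frac{1}{256} \left(-6626\right) - 4703\right) \left(\left(\frac{781}{240} + \frac{1921}{2095}\right) - 3497\right) = \left(\frac{1}{22} \cdot \frac{1}{256} \left(-6626\right) - 4703\right) \left(\frac{419447}{100560} - 3497\right) = \left(- \frac{3313}{2816} - 4703\right) \left(- \frac{351238873}{100560}\right) = \left(- \frac{13246961}{2816}\right) \left(- \frac{351238873}{100560}\right) = \frac{4652847652314953}{283176960}$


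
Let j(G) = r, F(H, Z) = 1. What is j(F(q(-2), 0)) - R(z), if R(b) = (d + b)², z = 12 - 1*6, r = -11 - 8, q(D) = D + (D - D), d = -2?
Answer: -35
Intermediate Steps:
q(D) = D (q(D) = D + 0 = D)
r = -19
j(G) = -19
z = 6 (z = 12 - 6 = 6)
R(b) = (-2 + b)²
j(F(q(-2), 0)) - R(z) = -19 - (-2 + 6)² = -19 - 1*4² = -19 - 1*16 = -19 - 16 = -35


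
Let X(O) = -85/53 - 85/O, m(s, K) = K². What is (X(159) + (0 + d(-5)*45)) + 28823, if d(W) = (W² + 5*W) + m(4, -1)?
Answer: 4589672/159 ≈ 28866.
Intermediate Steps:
X(O) = -85/53 - 85/O (X(O) = -85*1/53 - 85/O = -85/53 - 85/O)
d(W) = 1 + W² + 5*W (d(W) = (W² + 5*W) + (-1)² = (W² + 5*W) + 1 = 1 + W² + 5*W)
(X(159) + (0 + d(-5)*45)) + 28823 = ((-85/53 - 85/159) + (0 + (1 + (-5)² + 5*(-5))*45)) + 28823 = ((-85/53 - 85*1/159) + (0 + (1 + 25 - 25)*45)) + 28823 = ((-85/53 - 85/159) + (0 + 1*45)) + 28823 = (-340/159 + (0 + 45)) + 28823 = (-340/159 + 45) + 28823 = 6815/159 + 28823 = 4589672/159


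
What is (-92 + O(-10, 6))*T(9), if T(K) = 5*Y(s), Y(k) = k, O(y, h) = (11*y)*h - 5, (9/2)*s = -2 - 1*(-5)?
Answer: -7570/3 ≈ -2523.3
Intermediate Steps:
s = ⅔ (s = 2*(-2 - 1*(-5))/9 = 2*(-2 + 5)/9 = (2/9)*3 = ⅔ ≈ 0.66667)
O(y, h) = -5 + 11*h*y (O(y, h) = 11*h*y - 5 = -5 + 11*h*y)
T(K) = 10/3 (T(K) = 5*(⅔) = 10/3)
(-92 + O(-10, 6))*T(9) = (-92 + (-5 + 11*6*(-10)))*(10/3) = (-92 + (-5 - 660))*(10/3) = (-92 - 665)*(10/3) = -757*10/3 = -7570/3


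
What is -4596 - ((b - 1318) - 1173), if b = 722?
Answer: -2827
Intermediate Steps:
-4596 - ((b - 1318) - 1173) = -4596 - ((722 - 1318) - 1173) = -4596 - (-596 - 1173) = -4596 - 1*(-1769) = -4596 + 1769 = -2827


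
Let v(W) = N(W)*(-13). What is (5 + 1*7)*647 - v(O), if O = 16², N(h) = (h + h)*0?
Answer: 7764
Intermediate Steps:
N(h) = 0 (N(h) = (2*h)*0 = 0)
O = 256
v(W) = 0 (v(W) = 0*(-13) = 0)
(5 + 1*7)*647 - v(O) = (5 + 1*7)*647 - 1*0 = (5 + 7)*647 + 0 = 12*647 + 0 = 7764 + 0 = 7764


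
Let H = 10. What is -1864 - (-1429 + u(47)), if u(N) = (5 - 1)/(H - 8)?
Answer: -437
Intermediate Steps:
u(N) = 2 (u(N) = (5 - 1)/(10 - 8) = 4/2 = 4*(½) = 2)
-1864 - (-1429 + u(47)) = -1864 - (-1429 + 2) = -1864 - 1*(-1427) = -1864 + 1427 = -437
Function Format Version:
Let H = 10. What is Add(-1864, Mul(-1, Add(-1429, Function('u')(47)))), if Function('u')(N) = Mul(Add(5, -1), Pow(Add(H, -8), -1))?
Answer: -437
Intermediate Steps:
Function('u')(N) = 2 (Function('u')(N) = Mul(Add(5, -1), Pow(Add(10, -8), -1)) = Mul(4, Pow(2, -1)) = Mul(4, Rational(1, 2)) = 2)
Add(-1864, Mul(-1, Add(-1429, Function('u')(47)))) = Add(-1864, Mul(-1, Add(-1429, 2))) = Add(-1864, Mul(-1, -1427)) = Add(-1864, 1427) = -437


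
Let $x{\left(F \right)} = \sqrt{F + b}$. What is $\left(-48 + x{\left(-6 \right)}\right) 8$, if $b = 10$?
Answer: $-368$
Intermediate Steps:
$x{\left(F \right)} = \sqrt{10 + F}$ ($x{\left(F \right)} = \sqrt{F + 10} = \sqrt{10 + F}$)
$\left(-48 + x{\left(-6 \right)}\right) 8 = \left(-48 + \sqrt{10 - 6}\right) 8 = \left(-48 + \sqrt{4}\right) 8 = \left(-48 + 2\right) 8 = \left(-46\right) 8 = -368$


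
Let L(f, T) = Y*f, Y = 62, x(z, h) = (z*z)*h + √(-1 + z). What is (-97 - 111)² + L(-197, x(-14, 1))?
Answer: 31050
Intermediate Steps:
x(z, h) = √(-1 + z) + h*z² (x(z, h) = z²*h + √(-1 + z) = h*z² + √(-1 + z) = √(-1 + z) + h*z²)
L(f, T) = 62*f
(-97 - 111)² + L(-197, x(-14, 1)) = (-97 - 111)² + 62*(-197) = (-208)² - 12214 = 43264 - 12214 = 31050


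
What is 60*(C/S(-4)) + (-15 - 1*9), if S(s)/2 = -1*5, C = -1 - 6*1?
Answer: 18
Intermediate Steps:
C = -7 (C = -1 - 6 = -7)
S(s) = -10 (S(s) = 2*(-1*5) = 2*(-5) = -10)
60*(C/S(-4)) + (-15 - 1*9) = 60*(-7/(-10)) + (-15 - 1*9) = 60*(-7*(-⅒)) + (-15 - 9) = 60*(7/10) - 24 = 42 - 24 = 18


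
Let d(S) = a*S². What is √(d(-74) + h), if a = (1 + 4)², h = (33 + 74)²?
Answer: √148349 ≈ 385.16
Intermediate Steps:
h = 11449 (h = 107² = 11449)
a = 25 (a = 5² = 25)
d(S) = 25*S²
√(d(-74) + h) = √(25*(-74)² + 11449) = √(25*5476 + 11449) = √(136900 + 11449) = √148349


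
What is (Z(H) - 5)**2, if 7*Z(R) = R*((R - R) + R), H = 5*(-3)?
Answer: 36100/49 ≈ 736.73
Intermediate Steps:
H = -15
Z(R) = R**2/7 (Z(R) = (R*((R - R) + R))/7 = (R*(0 + R))/7 = (R*R)/7 = R**2/7)
(Z(H) - 5)**2 = ((1/7)*(-15)**2 - 5)**2 = ((1/7)*225 - 5)**2 = (225/7 - 5)**2 = (190/7)**2 = 36100/49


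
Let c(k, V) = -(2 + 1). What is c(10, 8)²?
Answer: 9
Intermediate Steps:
c(k, V) = -3 (c(k, V) = -1*3 = -3)
c(10, 8)² = (-3)² = 9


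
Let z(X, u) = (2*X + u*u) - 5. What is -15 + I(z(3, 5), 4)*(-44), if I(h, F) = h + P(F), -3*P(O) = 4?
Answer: -3301/3 ≈ -1100.3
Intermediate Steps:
P(O) = -4/3 (P(O) = -⅓*4 = -4/3)
z(X, u) = -5 + u² + 2*X (z(X, u) = (2*X + u²) - 5 = (u² + 2*X) - 5 = -5 + u² + 2*X)
I(h, F) = -4/3 + h (I(h, F) = h - 4/3 = -4/3 + h)
-15 + I(z(3, 5), 4)*(-44) = -15 + (-4/3 + (-5 + 5² + 2*3))*(-44) = -15 + (-4/3 + (-5 + 25 + 6))*(-44) = -15 + (-4/3 + 26)*(-44) = -15 + (74/3)*(-44) = -15 - 3256/3 = -3301/3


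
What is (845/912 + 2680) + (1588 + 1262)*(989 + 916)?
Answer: 4953921005/912 ≈ 5.4319e+6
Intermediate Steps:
(845/912 + 2680) + (1588 + 1262)*(989 + 916) = (845*(1/912) + 2680) + 2850*1905 = (845/912 + 2680) + 5429250 = 2445005/912 + 5429250 = 4953921005/912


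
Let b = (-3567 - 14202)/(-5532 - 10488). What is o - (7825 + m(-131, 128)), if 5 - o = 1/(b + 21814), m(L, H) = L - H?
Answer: -880801181503/116492683 ≈ -7561.0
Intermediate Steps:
b = 5923/5340 (b = -17769/(-16020) = -17769*(-1/16020) = 5923/5340 ≈ 1.1092)
o = 582458075/116492683 (o = 5 - 1/(5923/5340 + 21814) = 5 - 1/116492683/5340 = 5 - 1*5340/116492683 = 5 - 5340/116492683 = 582458075/116492683 ≈ 5.0000)
o - (7825 + m(-131, 128)) = 582458075/116492683 - (7825 + (-131 - 1*128)) = 582458075/116492683 - (7825 + (-131 - 128)) = 582458075/116492683 - (7825 - 259) = 582458075/116492683 - 1*7566 = 582458075/116492683 - 7566 = -880801181503/116492683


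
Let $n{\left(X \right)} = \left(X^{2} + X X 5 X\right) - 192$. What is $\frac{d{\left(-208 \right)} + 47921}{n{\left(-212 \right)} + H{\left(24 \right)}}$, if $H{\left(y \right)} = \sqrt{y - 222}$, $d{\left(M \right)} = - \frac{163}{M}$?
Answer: $- \frac{3294604224237}{3272199023179294} - \frac{3322577 i \sqrt{22}}{52355184370868704} \approx -0.0010068 - 2.9766 \cdot 10^{-10} i$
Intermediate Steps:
$H{\left(y \right)} = \sqrt{-222 + y}$
$n{\left(X \right)} = -192 + X^{2} + 5 X^{3}$ ($n{\left(X \right)} = \left(X^{2} + X^{2} \cdot 5 X\right) - 192 = \left(X^{2} + 5 X^{2} X\right) - 192 = \left(X^{2} + 5 X^{3}\right) - 192 = -192 + X^{2} + 5 X^{3}$)
$\frac{d{\left(-208 \right)} + 47921}{n{\left(-212 \right)} + H{\left(24 \right)}} = \frac{- \frac{163}{-208} + 47921}{\left(-192 + \left(-212\right)^{2} + 5 \left(-212\right)^{3}\right) + \sqrt{-222 + 24}} = \frac{\left(-163\right) \left(- \frac{1}{208}\right) + 47921}{\left(-192 + 44944 + 5 \left(-9528128\right)\right) + \sqrt{-198}} = \frac{\frac{163}{208} + 47921}{\left(-192 + 44944 - 47640640\right) + 3 i \sqrt{22}} = \frac{9967731}{208 \left(-47595888 + 3 i \sqrt{22}\right)}$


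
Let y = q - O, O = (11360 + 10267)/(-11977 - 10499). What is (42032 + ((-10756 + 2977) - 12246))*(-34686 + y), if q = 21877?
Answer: -2111743722733/7492 ≈ -2.8187e+8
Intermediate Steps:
O = -7209/7492 (O = 21627/(-22476) = 21627*(-1/22476) = -7209/7492 ≈ -0.96223)
y = 163909693/7492 (y = 21877 - 1*(-7209/7492) = 21877 + 7209/7492 = 163909693/7492 ≈ 21878.)
(42032 + ((-10756 + 2977) - 12246))*(-34686 + y) = (42032 + ((-10756 + 2977) - 12246))*(-34686 + 163909693/7492) = (42032 + (-7779 - 12246))*(-95957819/7492) = (42032 - 20025)*(-95957819/7492) = 22007*(-95957819/7492) = -2111743722733/7492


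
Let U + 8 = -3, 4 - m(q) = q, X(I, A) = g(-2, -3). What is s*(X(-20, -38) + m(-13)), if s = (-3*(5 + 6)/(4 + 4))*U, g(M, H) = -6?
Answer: 3993/8 ≈ 499.13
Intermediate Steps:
X(I, A) = -6
m(q) = 4 - q
U = -11 (U = -8 - 3 = -11)
s = 363/8 (s = -3*(5 + 6)/(4 + 4)*(-11) = -33/8*(-11) = 363/8 ≈ 45.375)
s*(X(-20, -38) + m(-13)) = 363*(-6 + (4 - 1*(-13)))/8 = 363*(-6 + (4 + 13))/8 = 363*(-6 + 17)/8 = (363/8)*11 = 3993/8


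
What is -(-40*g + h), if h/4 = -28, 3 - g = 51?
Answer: -1808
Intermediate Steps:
g = -48 (g = 3 - 1*51 = 3 - 51 = -48)
h = -112 (h = 4*(-28) = -112)
-(-40*g + h) = -(-40*(-48) - 112) = -(1920 - 112) = -1*1808 = -1808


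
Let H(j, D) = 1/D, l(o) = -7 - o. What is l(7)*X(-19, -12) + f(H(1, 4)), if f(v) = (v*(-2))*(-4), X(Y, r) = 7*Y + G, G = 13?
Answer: 1682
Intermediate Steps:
X(Y, r) = 13 + 7*Y (X(Y, r) = 7*Y + 13 = 13 + 7*Y)
f(v) = 8*v (f(v) = -2*v*(-4) = 8*v)
l(7)*X(-19, -12) + f(H(1, 4)) = (-7 - 1*7)*(13 + 7*(-19)) + 8/4 = (-7 - 7)*(13 - 133) + 8*(¼) = -14*(-120) + 2 = 1680 + 2 = 1682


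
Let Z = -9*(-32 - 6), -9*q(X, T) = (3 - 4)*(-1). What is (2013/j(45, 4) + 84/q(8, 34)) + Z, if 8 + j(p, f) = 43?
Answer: -12477/35 ≈ -356.49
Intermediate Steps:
j(p, f) = 35 (j(p, f) = -8 + 43 = 35)
q(X, T) = -⅑ (q(X, T) = -(3 - 4)*(-1)/9 = -(-1)*(-1)/9 = -⅑*1 = -⅑)
Z = 342 (Z = -9*(-38) = 342)
(2013/j(45, 4) + 84/q(8, 34)) + Z = (2013/35 + 84/(-⅑)) + 342 = (2013*(1/35) + 84*(-9)) + 342 = (2013/35 - 756) + 342 = -24447/35 + 342 = -12477/35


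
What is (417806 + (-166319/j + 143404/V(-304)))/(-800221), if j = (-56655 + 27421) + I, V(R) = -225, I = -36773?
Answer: -6195648898397/11884542198075 ≈ -0.52132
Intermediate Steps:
j = -66007 (j = (-56655 + 27421) - 36773 = -29234 - 36773 = -66007)
(417806 + (-166319/j + 143404/V(-304)))/(-800221) = (417806 + (-166319/(-66007) + 143404/(-225)))/(-800221) = (417806 + (-166319*(-1/66007) + 143404*(-1/225)))*(-1/800221) = (417806 + (166319/66007 - 143404/225))*(-1/800221) = (417806 - 9428246053/14851575)*(-1/800221) = (6195648898397/14851575)*(-1/800221) = -6195648898397/11884542198075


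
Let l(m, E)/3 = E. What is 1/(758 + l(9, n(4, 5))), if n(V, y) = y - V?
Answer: 1/761 ≈ 0.0013141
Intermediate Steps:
l(m, E) = 3*E
1/(758 + l(9, n(4, 5))) = 1/(758 + 3*(5 - 1*4)) = 1/(758 + 3*(5 - 4)) = 1/(758 + 3*1) = 1/(758 + 3) = 1/761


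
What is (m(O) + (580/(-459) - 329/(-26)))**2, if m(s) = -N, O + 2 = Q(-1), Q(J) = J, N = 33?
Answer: 66507767881/142420356 ≈ 466.98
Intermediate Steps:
O = -3 (O = -2 - 1 = -3)
m(s) = -33 (m(s) = -1*33 = -33)
(m(O) + (580/(-459) - 329/(-26)))**2 = (-33 + (580/(-459) - 329/(-26)))**2 = (-33 + (580*(-1/459) - 329*(-1/26)))**2 = (-33 + (-580/459 + 329/26))**2 = (-33 + 135931/11934)**2 = (-257891/11934)**2 = 66507767881/142420356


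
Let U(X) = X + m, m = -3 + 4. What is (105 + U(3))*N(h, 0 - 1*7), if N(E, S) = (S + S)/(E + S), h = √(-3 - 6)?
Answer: 5341/29 + 2289*I/29 ≈ 184.17 + 78.931*I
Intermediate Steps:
m = 1
h = 3*I (h = √(-9) = 3*I ≈ 3.0*I)
U(X) = 1 + X (U(X) = X + 1 = 1 + X)
N(E, S) = 2*S/(E + S) (N(E, S) = (2*S)/(E + S) = 2*S/(E + S))
(105 + U(3))*N(h, 0 - 1*7) = (105 + (1 + 3))*(2*(0 - 1*7)/(3*I + (0 - 1*7))) = (105 + 4)*(2*(0 - 7)/(3*I + (0 - 7))) = 109*(2*(-7)/(3*I - 7)) = 109*(2*(-7)/(-7 + 3*I)) = 109*(2*(-7)*((-7 - 3*I)/58)) = 109*(49/29 + 21*I/29) = 5341/29 + 2289*I/29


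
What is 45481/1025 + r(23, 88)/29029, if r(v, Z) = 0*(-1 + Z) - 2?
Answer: 1320265899/29754725 ≈ 44.372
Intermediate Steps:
r(v, Z) = -2 (r(v, Z) = 0 - 2 = -2)
45481/1025 + r(23, 88)/29029 = 45481/1025 - 2/29029 = 1320265899/29754725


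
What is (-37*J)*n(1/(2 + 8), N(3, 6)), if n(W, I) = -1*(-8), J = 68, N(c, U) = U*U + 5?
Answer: -20128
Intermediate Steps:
N(c, U) = 5 + U² (N(c, U) = U² + 5 = 5 + U²)
n(W, I) = 8
(-37*J)*n(1/(2 + 8), N(3, 6)) = -37*68*8 = -2516*8 = -20128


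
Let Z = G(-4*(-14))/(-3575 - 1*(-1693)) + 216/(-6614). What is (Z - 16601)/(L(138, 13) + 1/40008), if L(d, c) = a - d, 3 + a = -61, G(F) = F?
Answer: 2066838497482488/25149072657505 ≈ 82.183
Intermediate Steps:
a = -64 (a = -3 - 61 = -64)
L(d, c) = -64 - d
Z = -194224/3111887 (Z = (-4*(-14))/(-3575 - 1*(-1693)) + 216/(-6614) = 56/(-3575 + 1693) + 216*(-1/6614) = 56/(-1882) - 108/3307 = 56*(-1/1882) - 108/3307 = -28/941 - 108/3307 = -194224/3111887 ≈ -0.062414)
(Z - 16601)/(L(138, 13) + 1/40008) = (-194224/3111887 - 16601)/((-64 - 1*138) + 1/40008) = -51660630311/(3111887*((-64 - 138) + 1/40008)) = -51660630311/(3111887*(-202 + 1/40008)) = -51660630311/(3111887*(-8081615/40008)) = -51660630311/3111887*(-40008/8081615) = 2066838497482488/25149072657505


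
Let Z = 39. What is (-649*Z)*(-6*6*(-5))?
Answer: -4555980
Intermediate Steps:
(-649*Z)*(-6*6*(-5)) = (-649*39)*(-6*6*(-5)) = -(-911196)*(-5) = -25311*180 = -4555980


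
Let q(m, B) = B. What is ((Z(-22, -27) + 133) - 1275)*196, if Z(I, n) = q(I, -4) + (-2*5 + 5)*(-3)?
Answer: -221676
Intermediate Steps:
Z(I, n) = 11 (Z(I, n) = -4 + (-2*5 + 5)*(-3) = -4 + (-10 + 5)*(-3) = -4 - 5*(-3) = -4 + 15 = 11)
((Z(-22, -27) + 133) - 1275)*196 = ((11 + 133) - 1275)*196 = (144 - 1275)*196 = -1131*196 = -221676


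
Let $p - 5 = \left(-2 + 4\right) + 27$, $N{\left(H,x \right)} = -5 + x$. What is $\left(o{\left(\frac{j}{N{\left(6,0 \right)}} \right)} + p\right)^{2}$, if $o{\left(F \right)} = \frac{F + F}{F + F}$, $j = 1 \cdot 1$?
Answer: $1225$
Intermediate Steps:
$j = 1$
$o{\left(F \right)} = 1$ ($o{\left(F \right)} = \frac{2 F}{2 F} = 2 F \frac{1}{2 F} = 1$)
$p = 34$ ($p = 5 + \left(\left(-2 + 4\right) + 27\right) = 5 + \left(2 + 27\right) = 5 + 29 = 34$)
$\left(o{\left(\frac{j}{N{\left(6,0 \right)}} \right)} + p\right)^{2} = \left(1 + 34\right)^{2} = 35^{2} = 1225$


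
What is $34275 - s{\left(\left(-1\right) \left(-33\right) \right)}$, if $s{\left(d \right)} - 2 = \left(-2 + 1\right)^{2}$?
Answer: $34272$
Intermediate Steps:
$s{\left(d \right)} = 3$ ($s{\left(d \right)} = 2 + \left(-2 + 1\right)^{2} = 2 + \left(-1\right)^{2} = 2 + 1 = 3$)
$34275 - s{\left(\left(-1\right) \left(-33\right) \right)} = 34275 - 3 = 34272$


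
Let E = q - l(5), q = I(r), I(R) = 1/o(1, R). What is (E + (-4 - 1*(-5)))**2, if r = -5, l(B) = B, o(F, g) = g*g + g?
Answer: 6241/400 ≈ 15.602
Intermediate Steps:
o(F, g) = g + g**2 (o(F, g) = g**2 + g = g + g**2)
I(R) = 1/(R*(1 + R))
q = 1/20 (q = 1/((-5)*(1 - 5)) = -1/5/(-4) = -1/5*(-1/4) = 1/20 ≈ 0.050000)
E = -99/20 (E = 1/20 - 1*5 = 1/20 - 5 = -99/20 ≈ -4.9500)
(E + (-4 - 1*(-5)))**2 = (-99/20 + (-4 - 1*(-5)))**2 = (-99/20 + (-4 + 5))**2 = (-99/20 + 1)**2 = (-79/20)**2 = 6241/400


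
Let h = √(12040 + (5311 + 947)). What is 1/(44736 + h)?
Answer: 22368/1000645699 - √18298/2001291398 ≈ 2.2286e-5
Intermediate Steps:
h = √18298 (h = √(12040 + 6258) = √18298 ≈ 135.27)
1/(44736 + h) = 1/(44736 + √18298)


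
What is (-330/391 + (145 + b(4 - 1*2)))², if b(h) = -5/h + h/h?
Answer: 12444964249/611524 ≈ 20351.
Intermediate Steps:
b(h) = 1 - 5/h (b(h) = -5/h + 1 = 1 - 5/h)
(-330/391 + (145 + b(4 - 1*2)))² = (-330/391 + (145 + (-5 + (4 - 1*2))/(4 - 1*2)))² = (-330*1/391 + (145 + (-5 + (4 - 2))/(4 - 2)))² = (-330/391 + (145 + (-5 + 2)/2))² = (-330/391 + (145 + (½)*(-3)))² = (-330/391 + (145 - 3/2))² = (-330/391 + 287/2)² = (111557/782)² = 12444964249/611524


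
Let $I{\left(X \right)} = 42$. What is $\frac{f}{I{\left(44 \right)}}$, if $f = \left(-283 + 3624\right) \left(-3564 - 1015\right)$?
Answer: $- \frac{15298439}{42} \approx -3.6425 \cdot 10^{5}$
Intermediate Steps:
$f = -15298439$ ($f = 3341 \left(-4579\right) = -15298439$)
$\frac{f}{I{\left(44 \right)}} = - \frac{15298439}{42}$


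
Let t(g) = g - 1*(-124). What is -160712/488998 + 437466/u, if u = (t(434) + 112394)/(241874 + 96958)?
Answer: 4530182685716672/3452081381 ≈ 1.3123e+6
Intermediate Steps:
t(g) = 124 + g (t(g) = g + 124 = 124 + g)
u = 14119/42354 (u = ((124 + 434) + 112394)/(241874 + 96958) = (558 + 112394)/338832 = 112952*(1/338832) = 14119/42354 ≈ 0.33336)
-160712/488998 + 437466/u = -160712/488998 + 437466/(14119/42354) = -160712*1/488998 + 437466*(42354/14119) = -80356/244499 + 18528434964/14119 = 4530182685716672/3452081381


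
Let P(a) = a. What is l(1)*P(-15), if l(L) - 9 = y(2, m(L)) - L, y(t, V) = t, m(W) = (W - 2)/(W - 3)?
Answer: -150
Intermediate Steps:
m(W) = (-2 + W)/(-3 + W)
l(L) = 11 - L (l(L) = 9 + (2 - L) = 11 - L)
l(1)*P(-15) = (11 - 1*1)*(-15) = (11 - 1)*(-15) = 10*(-15) = -150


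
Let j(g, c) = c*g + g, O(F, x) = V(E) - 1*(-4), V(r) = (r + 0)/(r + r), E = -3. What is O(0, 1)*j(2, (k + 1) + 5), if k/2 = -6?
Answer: -45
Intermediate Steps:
k = -12 (k = 2*(-6) = -12)
V(r) = ½ (V(r) = r/((2*r)) = r*(1/(2*r)) = ½)
O(F, x) = 9/2 (O(F, x) = ½ - 1*(-4) = ½ + 4 = 9/2)
j(g, c) = g + c*g
O(0, 1)*j(2, (k + 1) + 5) = 9*(2*(1 + ((-12 + 1) + 5)))/2 = 9*(2*(1 + (-11 + 5)))/2 = 9*(2*(1 - 6))/2 = 9*(2*(-5))/2 = (9/2)*(-10) = -45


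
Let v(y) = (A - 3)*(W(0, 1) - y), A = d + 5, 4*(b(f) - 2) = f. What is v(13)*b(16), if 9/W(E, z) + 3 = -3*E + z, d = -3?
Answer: 105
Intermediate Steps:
W(E, z) = 9/(-3 + z - 3*E) (W(E, z) = 9/(-3 + (-3*E + z)) = 9/(-3 + (z - 3*E)) = 9/(-3 + z - 3*E))
b(f) = 2 + f/4
A = 2 (A = -3 + 5 = 2)
v(y) = 9/2 + y (v(y) = (2 - 3)*(9/(-3 + 1 - 3*0) - y) = -(9/(-3 + 1 + 0) - y) = -(9/(-2) - y) = -(9*(-½) - y) = -(-9/2 - y) = 9/2 + y)
v(13)*b(16) = (9/2 + 13)*(2 + (¼)*16) = 35*(2 + 4)/2 = (35/2)*6 = 105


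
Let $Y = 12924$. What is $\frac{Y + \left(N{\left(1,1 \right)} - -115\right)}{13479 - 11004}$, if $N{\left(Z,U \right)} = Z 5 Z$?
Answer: $\frac{4348}{825} \approx 5.2703$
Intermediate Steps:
$N{\left(Z,U \right)} = 5 Z^{2}$ ($N{\left(Z,U \right)} = 5 Z Z = 5 Z^{2}$)
$\frac{Y + \left(N{\left(1,1 \right)} - -115\right)}{13479 - 11004} = \frac{12924 + \left(5 \cdot 1^{2} - -115\right)}{13479 - 11004} = \frac{12924 + \left(5 \cdot 1 + 115\right)}{2475} = \left(12924 + \left(5 + 115\right)\right) \frac{1}{2475} = \left(12924 + 120\right) \frac{1}{2475} = 13044 \cdot \frac{1}{2475} = \frac{4348}{825}$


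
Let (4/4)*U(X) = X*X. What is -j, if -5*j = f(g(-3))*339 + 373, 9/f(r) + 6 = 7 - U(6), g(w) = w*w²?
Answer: 10004/175 ≈ 57.166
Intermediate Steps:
U(X) = X² (U(X) = X*X = X²)
g(w) = w³
f(r) = -9/35 (f(r) = 9/(-6 + (7 - 1*6²)) = 9/(-6 + (7 - 1*36)) = 9/(-6 + (7 - 36)) = 9/(-6 - 29) = 9/(-35) = 9*(-1/35) = -9/35)
j = -10004/175 (j = -(-9/35*339 + 373)/5 = -(-3051/35 + 373)/5 = -⅕*10004/35 = -10004/175 ≈ -57.166)
-j = -1*(-10004/175) = 10004/175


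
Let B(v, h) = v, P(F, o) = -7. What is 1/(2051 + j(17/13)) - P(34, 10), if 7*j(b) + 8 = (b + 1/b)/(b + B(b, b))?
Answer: 29031653/4147090 ≈ 7.0005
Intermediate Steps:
j(b) = -8/7 + (b + 1/b)/(14*b) (j(b) = -8/7 + ((b + 1/b)/(b + b))/7 = -8/7 + ((b + 1/b)/((2*b)))/7 = -8/7 + ((b + 1/b)*(1/(2*b)))/7 = -8/7 + ((b + 1/b)/(2*b))/7 = -8/7 + (b + 1/b)/(14*b))
1/(2051 + j(17/13)) - P(34, 10) = 1/(2051 + (-15/14 + 1/(14*(17/13)²))) - 1*(-7) = 1/(2051 + (-15/14 + 1/(14*(17*(1/13))²))) + 7 = 1/(2051 + (-15/14 + 1/(14*(17/13)²))) + 7 = 1/(2051 + (-15/14 + (1/14)*(169/289))) + 7 = 1/(2051 + (-15/14 + 169/4046)) + 7 = 1/(2051 - 2083/2023) + 7 = 1/(4147090/2023) + 7 = 2023/4147090 + 7 = 29031653/4147090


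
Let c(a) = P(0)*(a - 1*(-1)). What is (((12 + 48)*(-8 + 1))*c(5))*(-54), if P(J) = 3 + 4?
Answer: 952560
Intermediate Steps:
P(J) = 7
c(a) = 7 + 7*a (c(a) = 7*(a - 1*(-1)) = 7*(a + 1) = 7*(1 + a) = 7 + 7*a)
(((12 + 48)*(-8 + 1))*c(5))*(-54) = (((12 + 48)*(-8 + 1))*(7 + 7*5))*(-54) = ((60*(-7))*(7 + 35))*(-54) = -420*42*(-54) = -17640*(-54) = 952560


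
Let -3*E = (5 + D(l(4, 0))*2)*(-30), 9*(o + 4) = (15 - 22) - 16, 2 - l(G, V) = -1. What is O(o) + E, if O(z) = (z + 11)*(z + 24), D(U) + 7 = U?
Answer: 3850/81 ≈ 47.531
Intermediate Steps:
l(G, V) = 3 (l(G, V) = 2 - 1*(-1) = 2 + 1 = 3)
D(U) = -7 + U
o = -59/9 (o = -4 + ((15 - 22) - 16)/9 = -4 + (-7 - 16)/9 = -4 + (⅑)*(-23) = -4 - 23/9 = -59/9 ≈ -6.5556)
O(z) = (11 + z)*(24 + z)
E = -30 (E = -(5 + (-7 + 3)*2)*(-30)/3 = -(5 - 4*2)*(-30)/3 = -(5 - 8)*(-30)/3 = -(-1)*(-30) = -⅓*90 = -30)
O(o) + E = (264 + (-59/9)² + 35*(-59/9)) - 30 = (264 + 3481/81 - 2065/9) - 30 = 6280/81 - 30 = 3850/81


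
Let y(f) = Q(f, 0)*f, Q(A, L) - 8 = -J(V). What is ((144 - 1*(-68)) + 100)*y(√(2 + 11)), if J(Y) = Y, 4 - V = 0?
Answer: 1248*√13 ≈ 4499.7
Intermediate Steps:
V = 4 (V = 4 - 1*0 = 4 + 0 = 4)
Q(A, L) = 4 (Q(A, L) = 8 - 1*4 = 8 - 4 = 4)
y(f) = 4*f
((144 - 1*(-68)) + 100)*y(√(2 + 11)) = ((144 - 1*(-68)) + 100)*(4*√(2 + 11)) = ((144 + 68) + 100)*(4*√13) = (212 + 100)*(4*√13) = 312*(4*√13) = 1248*√13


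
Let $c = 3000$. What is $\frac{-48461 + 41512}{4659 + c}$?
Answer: $- \frac{6949}{7659} \approx -0.9073$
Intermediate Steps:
$\frac{-48461 + 41512}{4659 + c} = \frac{-48461 + 41512}{4659 + 3000} = - \frac{6949}{7659}$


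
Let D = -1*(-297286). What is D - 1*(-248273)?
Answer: 545559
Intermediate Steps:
D = 297286
D - 1*(-248273) = 297286 - 1*(-248273) = 297286 + 248273 = 545559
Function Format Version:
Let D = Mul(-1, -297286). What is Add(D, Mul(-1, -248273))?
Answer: 545559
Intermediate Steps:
D = 297286
Add(D, Mul(-1, -248273)) = Add(297286, Mul(-1, -248273)) = Add(297286, 248273) = 545559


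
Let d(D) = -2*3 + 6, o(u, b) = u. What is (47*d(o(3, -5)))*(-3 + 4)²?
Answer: 0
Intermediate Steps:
d(D) = 0 (d(D) = -6 + 6 = 0)
(47*d(o(3, -5)))*(-3 + 4)² = (47*0)*(-3 + 4)² = 0*1² = 0*1 = 0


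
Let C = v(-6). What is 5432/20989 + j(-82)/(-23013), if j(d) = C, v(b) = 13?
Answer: 124733759/483019857 ≈ 0.25824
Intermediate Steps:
C = 13
j(d) = 13
5432/20989 + j(-82)/(-23013) = 5432/20989 + 13/(-23013) = 5432*(1/20989) + 13*(-1/23013) = 5432/20989 - 13/23013 = 124733759/483019857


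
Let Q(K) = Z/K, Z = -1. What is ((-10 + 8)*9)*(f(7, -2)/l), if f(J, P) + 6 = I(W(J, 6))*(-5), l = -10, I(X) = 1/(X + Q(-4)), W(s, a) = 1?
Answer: -18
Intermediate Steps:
Q(K) = -1/K
I(X) = 1/(1/4 + X) (I(X) = 1/(X - 1/(-4)) = 1/(X - 1*(-1/4)) = 1/(X + 1/4) = 1/(1/4 + X))
f(J, P) = -10 (f(J, P) = -6 + (4/(1 + 4*1))*(-5) = -6 + (4/(1 + 4))*(-5) = -6 + (4/5)*(-5) = -6 - 4 = -10)
((-10 + 8)*9)*(f(7, -2)/l) = ((-10 + 8)*9)*(-10/(-10)) = (-2*9)*(-10*(-1/10)) = -18*1 = -18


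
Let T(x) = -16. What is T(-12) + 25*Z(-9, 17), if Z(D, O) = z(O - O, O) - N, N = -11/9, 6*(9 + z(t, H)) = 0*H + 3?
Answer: -3563/18 ≈ -197.94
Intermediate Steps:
z(t, H) = -17/2 (z(t, H) = -9 + (0*H + 3)/6 = -9 + (0 + 3)/6 = -9 + (⅙)*3 = -9 + ½ = -17/2)
N = -11/9 (N = -11*⅑ = -11/9 ≈ -1.2222)
Z(D, O) = -131/18 (Z(D, O) = -17/2 - 1*(-11/9) = -17/2 + 11/9 = -131/18)
T(-12) + 25*Z(-9, 17) = -16 + 25*(-131/18) = -16 - 3275/18 = -3563/18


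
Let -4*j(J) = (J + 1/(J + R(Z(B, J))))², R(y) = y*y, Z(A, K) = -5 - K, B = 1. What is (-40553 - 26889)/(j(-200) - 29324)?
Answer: 385965339245000/225048189260001 ≈ 1.7150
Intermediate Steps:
R(y) = y²
j(J) = -(J + 1/(J + (-5 - J)²))²/4
(-40553 - 26889)/(j(-200) - 29324) = (-40553 - 26889)/(-(1 + (-200)² - 200*(5 - 200)²)²/(4*(-200 + (5 - 200)²)²) - 29324) = -67442/(-(1 + 40000 - 200*(-195)²)²/(4*(-200 + (-195)²)²) - 29324) = -67442/(-(1 + 40000 - 200*38025)²/(4*(-200 + 38025)²) - 29324) = -67442/(-¼*(1 + 40000 - 7605000)²/37825² - 29324) = -67442/(-¼*1/1430730625*(-7564999)² - 29324) = -67442/(-¼*1/1430730625*57229209870001 - 29324) = -67442/(-57229209870001/5722922500 - 29324) = -67442/(-225048189260001/5722922500) = -67442*(-5722922500/225048189260001) = 385965339245000/225048189260001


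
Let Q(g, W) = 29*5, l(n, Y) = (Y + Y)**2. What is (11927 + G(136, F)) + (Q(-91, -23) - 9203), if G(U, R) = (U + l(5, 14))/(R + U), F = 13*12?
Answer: 209667/73 ≈ 2872.2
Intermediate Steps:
l(n, Y) = 4*Y**2 (l(n, Y) = (2*Y)**2 = 4*Y**2)
Q(g, W) = 145
F = 156
G(U, R) = (784 + U)/(R + U) (G(U, R) = (U + 4*14**2)/(R + U) = (U + 4*196)/(R + U) = (U + 784)/(R + U) = (784 + U)/(R + U))
(11927 + G(136, F)) + (Q(-91, -23) - 9203) = (11927 + (784 + 136)/(156 + 136)) + (145 - 9203) = (11927 + 920/292) - 9058 = (11927 + (1/292)*920) - 9058 = (11927 + 230/73) - 9058 = 870901/73 - 9058 = 209667/73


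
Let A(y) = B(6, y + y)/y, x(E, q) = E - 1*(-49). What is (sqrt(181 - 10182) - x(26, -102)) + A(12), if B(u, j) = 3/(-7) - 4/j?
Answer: -37825/504 + I*sqrt(10001) ≈ -75.05 + 100.01*I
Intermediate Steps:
x(E, q) = 49 + E (x(E, q) = E + 49 = 49 + E)
B(u, j) = -3/7 - 4/j (B(u, j) = 3*(-1/7) - 4/j = -3/7 - 4/j)
A(y) = (-3/7 - 2/y)/y (A(y) = (-3/7 - 4/(y + y))/y = (-3/7 - 4*1/(2*y))/y = (-3/7 - 2/y)/y)
(sqrt(181 - 10182) - x(26, -102)) + A(12) = (sqrt(181 - 10182) - (49 + 26)) + (1/7)*(-14 - 3*12)/12**2 = (sqrt(-10001) - 1*75) + (1/7)*(1/144)*(-14 - 36) = (I*sqrt(10001) - 75) + (1/7)*(1/144)*(-50) = (-75 + I*sqrt(10001)) - 25/504 = -37825/504 + I*sqrt(10001)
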